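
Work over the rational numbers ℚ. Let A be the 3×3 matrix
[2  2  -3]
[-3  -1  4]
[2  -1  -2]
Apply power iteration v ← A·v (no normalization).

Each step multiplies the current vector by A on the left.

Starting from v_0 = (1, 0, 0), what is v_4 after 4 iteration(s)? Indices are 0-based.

v_0 = (1, 0, 0).
v_1 = A·v_0 = (2, -3, 2).
v_2 = A·v_1 = (-8, 5, 3).
v_3 = A·v_2 = (-15, 31, -27).
v_4 = A·v_3 = (113, -94, -7).

v_4 = (113, -94, -7)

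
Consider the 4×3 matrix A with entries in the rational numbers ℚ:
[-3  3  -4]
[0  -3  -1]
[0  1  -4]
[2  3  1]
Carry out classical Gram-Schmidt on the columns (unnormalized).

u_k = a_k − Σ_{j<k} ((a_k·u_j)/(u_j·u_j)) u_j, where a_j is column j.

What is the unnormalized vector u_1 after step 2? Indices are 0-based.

Step 1: u_0 = a_0 = (-3, 0, 0, 2).
Step 2: u_1 = a_1 − (-3/13)·u_0 = (30/13, -3, 1, 45/13).

u_1 = (30/13, -3, 1, 45/13)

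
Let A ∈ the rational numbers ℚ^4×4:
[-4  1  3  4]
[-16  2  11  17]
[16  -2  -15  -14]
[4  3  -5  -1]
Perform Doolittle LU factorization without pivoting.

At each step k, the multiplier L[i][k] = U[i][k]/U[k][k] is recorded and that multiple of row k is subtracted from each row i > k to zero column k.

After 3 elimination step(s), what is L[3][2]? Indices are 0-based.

L[3][2] = 1

k=0: U[0][0]=-4
  eliminate (1,0): mult=4, new row 1: (0, -2, -1, 1); set L[1][0]=4
  eliminate (2,0): mult=-4, new row 2: (0, 2, -3, 2); set L[2][0]=-4
  eliminate (3,0): mult=-1, new row 3: (0, 4, -2, 3); set L[3][0]=-1
k=1: U[1][1]=-2
  eliminate (2,1): mult=-1, new row 2: (0, 0, -4, 3); set L[2][1]=-1
  eliminate (3,1): mult=-2, new row 3: (0, 0, -4, 5); set L[3][1]=-2
k=2: U[2][2]=-4
  eliminate (3,2): mult=1, new row 3: (0, 0, 0, 2); set L[3][2]=1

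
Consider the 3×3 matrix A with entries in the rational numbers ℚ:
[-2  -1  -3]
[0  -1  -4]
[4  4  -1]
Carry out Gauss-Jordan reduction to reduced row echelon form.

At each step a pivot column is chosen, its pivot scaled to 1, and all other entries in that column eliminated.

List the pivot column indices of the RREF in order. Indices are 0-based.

[1] R0 /= -2  ⇒  (1, 1/2, 3/2)
     R2 -= 4·R0  ⇒  (0, 2, -7)
[2] R1 /= -1  ⇒  (0, 1, 4)
     R0 -= 1/2·R1  ⇒  (1, 0, -1/2)
     R2 -= 2·R1  ⇒  (0, 0, -15)
[3] R2 /= -15  ⇒  (0, 0, 1)
     R0 -= -1/2·R2  ⇒  (1, 0, 0)
     R1 -= 4·R2  ⇒  (0, 1, 0)

pivot columns: 0, 1, 2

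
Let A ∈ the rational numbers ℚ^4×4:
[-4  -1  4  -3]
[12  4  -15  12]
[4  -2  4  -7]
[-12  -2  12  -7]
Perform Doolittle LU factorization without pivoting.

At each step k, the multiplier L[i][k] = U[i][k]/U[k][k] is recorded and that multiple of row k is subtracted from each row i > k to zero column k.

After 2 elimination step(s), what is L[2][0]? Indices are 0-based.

Step 1: pivot at (0,0) is -4.
  row1 ← row1 − (-3)·row0  ⇒  L[1][0]=-3, U row1=(0, 1, -3, 3)
  row2 ← row2 − (-1)·row0  ⇒  L[2][0]=-1, U row2=(0, -3, 8, -10)
  row3 ← row3 − (3)·row0  ⇒  L[3][0]=3, U row3=(0, 1, 0, 2)
Step 2: pivot at (1,1) is 1.
  row2 ← row2 − (-3)·row1  ⇒  L[2][1]=-3, U row2=(0, 0, -1, -1)
  row3 ← row3 − (1)·row1  ⇒  L[3][1]=1, U row3=(0, 0, 3, -1)

L[2][0] = -1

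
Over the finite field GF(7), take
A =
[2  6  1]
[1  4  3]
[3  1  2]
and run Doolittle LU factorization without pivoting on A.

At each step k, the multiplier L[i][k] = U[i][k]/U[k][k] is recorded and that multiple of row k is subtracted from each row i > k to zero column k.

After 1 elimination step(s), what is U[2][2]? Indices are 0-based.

U[2][2] = 4

Step 1: pivot at (0,0) is 2.
  row1 ← row1 − (4)·row0  ⇒  L[1][0]=4, U row1=(0, 1, 6)
  row2 ← row2 − (5)·row0  ⇒  L[2][0]=5, U row2=(0, 6, 4)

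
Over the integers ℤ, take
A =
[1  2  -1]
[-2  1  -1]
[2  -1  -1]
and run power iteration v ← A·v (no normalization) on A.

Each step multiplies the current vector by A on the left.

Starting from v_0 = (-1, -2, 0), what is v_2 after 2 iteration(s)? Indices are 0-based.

v_2 = (-5, 10, -10)

v_0 = (-1, -2, 0).
v_1 = A·v_0 = (-5, 0, 0).
v_2 = A·v_1 = (-5, 10, -10).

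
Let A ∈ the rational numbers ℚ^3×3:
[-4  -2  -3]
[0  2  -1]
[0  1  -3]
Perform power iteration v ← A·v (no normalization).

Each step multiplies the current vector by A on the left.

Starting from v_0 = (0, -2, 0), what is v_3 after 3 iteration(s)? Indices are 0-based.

v_3 = (14, -14, -12)

v_0 = (0, -2, 0).
v_1 = A·v_0 = (4, -4, -2).
v_2 = A·v_1 = (-2, -6, 2).
v_3 = A·v_2 = (14, -14, -12).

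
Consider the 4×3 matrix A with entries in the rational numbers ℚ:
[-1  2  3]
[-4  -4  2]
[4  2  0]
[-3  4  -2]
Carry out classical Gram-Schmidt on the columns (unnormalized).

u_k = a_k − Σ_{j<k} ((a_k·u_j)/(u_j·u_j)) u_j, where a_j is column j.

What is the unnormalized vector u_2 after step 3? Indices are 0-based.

u_2 = (269/79, 64/79, 57/79, -99/79)

Step 1: u_0 = a_0 = (-1, -4, 4, -3).
Step 2: u_1 = a_1 − (5/21)·u_0 = (47/21, -64/21, 22/21, 33/7).
Step 3: u_2 = a_2 − (-5/42)·u_0 − (-37/158)·u_1 = (269/79, 64/79, 57/79, -99/79).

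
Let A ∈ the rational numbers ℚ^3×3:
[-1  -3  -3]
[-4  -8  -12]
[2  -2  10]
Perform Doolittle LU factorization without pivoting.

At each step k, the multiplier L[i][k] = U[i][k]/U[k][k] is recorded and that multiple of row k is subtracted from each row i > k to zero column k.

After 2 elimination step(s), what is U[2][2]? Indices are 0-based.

U[2][2] = 4

[col 0] pivot -1
  R1 -= 4*R0 → (0, 4, 0)  (L[1][0] := 4)
  R2 -= -2*R0 → (0, -8, 4)  (L[2][0] := -2)
[col 1] pivot 4
  R2 -= -2*R1 → (0, 0, 4)  (L[2][1] := -2)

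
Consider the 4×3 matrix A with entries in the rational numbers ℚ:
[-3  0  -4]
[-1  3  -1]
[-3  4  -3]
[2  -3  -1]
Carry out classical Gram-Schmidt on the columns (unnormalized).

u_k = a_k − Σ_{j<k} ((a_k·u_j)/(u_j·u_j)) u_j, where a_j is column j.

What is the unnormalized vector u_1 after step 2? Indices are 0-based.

u_1 = (-63/23, 48/23, 29/23, -27/23)

Step 1: u_0 = a_0 = (-3, -1, -3, 2).
Step 2: u_1 = a_1 − (-21/23)·u_0 = (-63/23, 48/23, 29/23, -27/23).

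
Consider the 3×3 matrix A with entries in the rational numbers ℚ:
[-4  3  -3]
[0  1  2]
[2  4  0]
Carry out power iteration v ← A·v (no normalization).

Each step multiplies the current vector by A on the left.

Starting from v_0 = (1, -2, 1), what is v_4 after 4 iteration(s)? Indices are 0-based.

v_4 = (484, 120, -732)

v_0 = (1, -2, 1).
v_1 = A·v_0 = (-13, 0, -6).
v_2 = A·v_1 = (70, -12, -26).
v_3 = A·v_2 = (-238, -64, 92).
v_4 = A·v_3 = (484, 120, -732).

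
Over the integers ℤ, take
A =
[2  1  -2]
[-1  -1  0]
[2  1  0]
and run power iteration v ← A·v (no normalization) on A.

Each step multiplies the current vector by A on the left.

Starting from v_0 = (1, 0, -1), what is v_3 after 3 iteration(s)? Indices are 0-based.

v_3 = (-11, 0, 3)

v_0 = (1, 0, -1).
v_1 = A·v_0 = (4, -1, 2).
v_2 = A·v_1 = (3, -3, 7).
v_3 = A·v_2 = (-11, 0, 3).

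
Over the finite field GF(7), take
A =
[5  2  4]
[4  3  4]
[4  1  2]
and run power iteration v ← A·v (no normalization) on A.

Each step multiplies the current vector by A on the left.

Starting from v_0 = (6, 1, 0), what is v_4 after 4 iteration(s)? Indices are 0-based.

v_4 = (1, 3, 1)

v_0 = (6, 1, 0).
v_1 = A·v_0 = (4, 6, 4).
v_2 = A·v_1 = (6, 1, 2).
v_3 = A·v_2 = (5, 0, 1).
v_4 = A·v_3 = (1, 3, 1).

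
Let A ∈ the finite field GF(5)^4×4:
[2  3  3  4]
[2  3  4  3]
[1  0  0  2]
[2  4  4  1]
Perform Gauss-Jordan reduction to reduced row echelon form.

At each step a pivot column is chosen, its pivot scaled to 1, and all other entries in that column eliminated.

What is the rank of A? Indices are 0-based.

rank = 4

[1] R0 /= 2  ⇒  (1, 4, 4, 2)
     R1 -= 2·R0  ⇒  (0, 0, 1, 4)
     R2 -= 1·R0  ⇒  (0, 1, 1, 0)
     R3 -= 2·R0  ⇒  (0, 1, 1, 2)
[2] R1 <-> R2
[2] R1 /= 1  ⇒  (0, 1, 1, 0)
     R0 -= 4·R1  ⇒  (1, 0, 0, 2)
     R3 -= 1·R1  ⇒  (0, 0, 0, 2)
[3] R2 /= 1  ⇒  (0, 0, 1, 4)
     R1 -= 1·R2  ⇒  (0, 1, 0, 1)
[4] R3 /= 2  ⇒  (0, 0, 0, 1)
     R0 -= 2·R3  ⇒  (1, 0, 0, 0)
     R1 -= 1·R3  ⇒  (0, 1, 0, 0)
     R2 -= 4·R3  ⇒  (0, 0, 1, 0)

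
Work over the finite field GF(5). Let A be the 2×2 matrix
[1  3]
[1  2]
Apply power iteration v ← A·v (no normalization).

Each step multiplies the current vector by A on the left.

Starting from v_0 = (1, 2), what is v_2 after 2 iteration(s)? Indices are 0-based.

v_0 = (1, 2).
v_1 = A·v_0 = (2, 0).
v_2 = A·v_1 = (2, 2).

v_2 = (2, 2)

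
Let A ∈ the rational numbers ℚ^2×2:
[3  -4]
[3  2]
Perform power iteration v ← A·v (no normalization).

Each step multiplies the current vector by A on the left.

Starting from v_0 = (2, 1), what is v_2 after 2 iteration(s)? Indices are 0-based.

v_0 = (2, 1).
v_1 = A·v_0 = (2, 8).
v_2 = A·v_1 = (-26, 22).

v_2 = (-26, 22)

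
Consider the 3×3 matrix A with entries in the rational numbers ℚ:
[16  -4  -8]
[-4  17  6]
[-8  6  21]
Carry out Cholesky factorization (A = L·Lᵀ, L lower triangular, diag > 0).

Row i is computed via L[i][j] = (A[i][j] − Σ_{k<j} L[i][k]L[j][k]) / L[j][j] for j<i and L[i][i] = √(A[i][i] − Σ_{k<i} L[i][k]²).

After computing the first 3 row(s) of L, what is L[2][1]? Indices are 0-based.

Step 1: L[0][0] = √(16) = 4.
  L[1][0] = (-4) / L[0][0] = -1.
Step 2: L[1][1] = √(16) = 4.
  L[2][0] = (-8) / L[0][0] = -2.
  L[2][1] = (4) / L[1][1] = 1.
Step 3: L[2][2] = √(16) = 4.

L[2][1] = 1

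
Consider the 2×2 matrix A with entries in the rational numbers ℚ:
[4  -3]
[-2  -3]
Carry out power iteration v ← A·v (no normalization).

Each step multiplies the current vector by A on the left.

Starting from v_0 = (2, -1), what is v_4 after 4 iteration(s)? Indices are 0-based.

v_0 = (2, -1).
v_1 = A·v_0 = (11, -1).
v_2 = A·v_1 = (47, -19).
v_3 = A·v_2 = (245, -37).
v_4 = A·v_3 = (1091, -379).

v_4 = (1091, -379)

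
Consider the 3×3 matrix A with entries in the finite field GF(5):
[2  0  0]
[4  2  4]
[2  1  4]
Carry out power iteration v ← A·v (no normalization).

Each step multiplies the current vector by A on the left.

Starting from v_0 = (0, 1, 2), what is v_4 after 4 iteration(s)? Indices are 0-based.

v_0 = (0, 1, 2).
v_1 = A·v_0 = (0, 0, 4).
v_2 = A·v_1 = (0, 1, 1).
v_3 = A·v_2 = (0, 1, 0).
v_4 = A·v_3 = (0, 2, 1).

v_4 = (0, 2, 1)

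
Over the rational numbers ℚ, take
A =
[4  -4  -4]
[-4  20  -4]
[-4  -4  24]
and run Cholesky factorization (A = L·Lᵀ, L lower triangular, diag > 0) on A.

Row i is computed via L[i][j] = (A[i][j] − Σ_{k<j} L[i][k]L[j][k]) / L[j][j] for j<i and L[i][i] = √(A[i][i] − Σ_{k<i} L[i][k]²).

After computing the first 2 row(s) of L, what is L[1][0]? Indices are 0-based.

L[1][0] = -2

Step 1: L[0][0] = √(4) = 2.
  L[1][0] = (-4) / L[0][0] = -2.
Step 2: L[1][1] = √(16) = 4.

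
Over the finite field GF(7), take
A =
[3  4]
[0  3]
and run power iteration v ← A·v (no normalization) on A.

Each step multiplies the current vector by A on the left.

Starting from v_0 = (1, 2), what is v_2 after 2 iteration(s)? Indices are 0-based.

v_0 = (1, 2).
v_1 = A·v_0 = (4, 6).
v_2 = A·v_1 = (1, 4).

v_2 = (1, 4)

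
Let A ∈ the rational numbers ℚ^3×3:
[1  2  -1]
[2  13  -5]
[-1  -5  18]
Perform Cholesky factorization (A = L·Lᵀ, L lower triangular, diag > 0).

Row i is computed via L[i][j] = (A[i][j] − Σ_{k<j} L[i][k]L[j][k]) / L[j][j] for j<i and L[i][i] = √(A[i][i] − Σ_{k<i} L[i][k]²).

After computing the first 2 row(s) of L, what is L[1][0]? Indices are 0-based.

Step 1: L[0][0] = √(1) = 1.
  L[1][0] = (2) / L[0][0] = 2.
Step 2: L[1][1] = √(9) = 3.

L[1][0] = 2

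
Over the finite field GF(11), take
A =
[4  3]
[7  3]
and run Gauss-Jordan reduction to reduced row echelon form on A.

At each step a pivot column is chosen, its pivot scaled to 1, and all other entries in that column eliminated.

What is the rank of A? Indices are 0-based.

[1] R0 /= 4  ⇒  (1, 9)
     R1 -= 7·R0  ⇒  (0, 6)
[2] R1 /= 6  ⇒  (0, 1)
     R0 -= 9·R1  ⇒  (1, 0)

rank = 2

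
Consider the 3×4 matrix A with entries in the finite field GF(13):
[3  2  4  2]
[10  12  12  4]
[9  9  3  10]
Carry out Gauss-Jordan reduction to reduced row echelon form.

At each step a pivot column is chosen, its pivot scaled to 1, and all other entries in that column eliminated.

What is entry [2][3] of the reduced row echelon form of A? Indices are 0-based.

step 1: normalize row 0 (÷3) = (1, 5, 10, 5)
  row 1: subtract 10×row0 = (0, 1, 3, 6)
  row 2: subtract 9×row0 = (0, 3, 4, 4)
step 2: normalize row 1 (÷1) = (0, 1, 3, 6)
  row 0: subtract 5×row1 = (1, 0, 8, 1)
  row 2: subtract 3×row1 = (0, 0, 8, 12)
step 3: normalize row 2 (÷8) = (0, 0, 1, 8)
  row 0: subtract 8×row2 = (1, 0, 0, 2)
  row 1: subtract 3×row2 = (0, 1, 0, 8)

M[2][3] = 8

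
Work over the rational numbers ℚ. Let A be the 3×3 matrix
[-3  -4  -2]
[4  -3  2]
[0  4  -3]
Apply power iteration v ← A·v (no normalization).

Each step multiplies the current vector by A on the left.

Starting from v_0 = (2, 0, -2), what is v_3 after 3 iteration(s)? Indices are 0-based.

v_0 = (2, 0, -2).
v_1 = A·v_0 = (-2, 4, 6).
v_2 = A·v_1 = (-22, -8, -2).
v_3 = A·v_2 = (102, -68, -26).

v_3 = (102, -68, -26)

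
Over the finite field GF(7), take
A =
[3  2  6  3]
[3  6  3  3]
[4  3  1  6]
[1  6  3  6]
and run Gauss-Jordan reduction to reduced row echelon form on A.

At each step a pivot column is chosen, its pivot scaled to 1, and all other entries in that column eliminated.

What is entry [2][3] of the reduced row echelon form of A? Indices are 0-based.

M[2][3] = 1

[1] R0 /= 3  ⇒  (1, 3, 2, 1)
     R1 -= 3·R0  ⇒  (0, 4, 4, 0)
     R2 -= 4·R0  ⇒  (0, 5, 0, 2)
     R3 -= 1·R0  ⇒  (0, 3, 1, 5)
[2] R1 /= 4  ⇒  (0, 1, 1, 0)
     R0 -= 3·R1  ⇒  (1, 0, 6, 1)
     R2 -= 5·R1  ⇒  (0, 0, 2, 2)
     R3 -= 3·R1  ⇒  (0, 0, 5, 5)
[3] R2 /= 2  ⇒  (0, 0, 1, 1)
     R0 -= 6·R2  ⇒  (1, 0, 0, 2)
     R1 -= 1·R2  ⇒  (0, 1, 0, 6)
     R3 -= 5·R2  ⇒  (0, 0, 0, 0)
column 3 empty below row 3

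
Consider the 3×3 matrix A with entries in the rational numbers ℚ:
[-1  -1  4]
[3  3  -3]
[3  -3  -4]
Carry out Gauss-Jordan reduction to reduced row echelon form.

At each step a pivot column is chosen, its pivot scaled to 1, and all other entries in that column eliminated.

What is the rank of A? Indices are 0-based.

pivot(0,0)=-1: scale R0 → (1, 1, -4)
  clear (1,0): R1 −= (3)R0 → (0, 0, 9)
  clear (2,0): R2 −= (3)R0 → (0, -6, 8)
pivot(1,1): swap R1↔R2
pivot(1,1)=-6: scale R1 → (0, 1, -4/3)
  clear (0,1): R0 −= (1)R1 → (1, 0, -8/3)
pivot(2,2)=9: scale R2 → (0, 0, 1)
  clear (0,2): R0 −= (-8/3)R2 → (1, 0, 0)
  clear (1,2): R1 −= (-4/3)R2 → (0, 1, 0)

rank = 3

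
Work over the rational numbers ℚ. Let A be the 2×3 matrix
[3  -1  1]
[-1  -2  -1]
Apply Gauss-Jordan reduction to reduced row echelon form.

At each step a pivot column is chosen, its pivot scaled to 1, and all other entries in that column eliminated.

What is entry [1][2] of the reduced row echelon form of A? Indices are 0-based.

M[1][2] = 2/7

pivot(0,0)=3: scale R0 → (1, -1/3, 1/3)
  clear (1,0): R1 −= (-1)R0 → (0, -7/3, -2/3)
pivot(1,1)=-7/3: scale R1 → (0, 1, 2/7)
  clear (0,1): R0 −= (-1/3)R1 → (1, 0, 3/7)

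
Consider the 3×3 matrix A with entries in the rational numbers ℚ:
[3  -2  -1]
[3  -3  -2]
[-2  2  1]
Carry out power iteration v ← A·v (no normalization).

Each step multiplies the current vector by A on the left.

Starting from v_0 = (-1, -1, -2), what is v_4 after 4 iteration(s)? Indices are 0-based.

v_0 = (-1, -1, -2).
v_1 = A·v_0 = (1, 4, -2).
v_2 = A·v_1 = (-3, -5, 4).
v_3 = A·v_2 = (-3, -2, 0).
v_4 = A·v_3 = (-5, -3, 2).

v_4 = (-5, -3, 2)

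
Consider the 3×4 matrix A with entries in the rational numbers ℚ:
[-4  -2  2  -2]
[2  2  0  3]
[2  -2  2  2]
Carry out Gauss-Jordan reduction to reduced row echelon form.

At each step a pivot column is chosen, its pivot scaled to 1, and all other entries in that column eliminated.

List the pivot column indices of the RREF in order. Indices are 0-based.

step 1: normalize row 0 (÷-4) = (1, 1/2, -1/2, 1/2)
  row 1: subtract 2×row0 = (0, 1, 1, 2)
  row 2: subtract 2×row0 = (0, -3, 3, 1)
step 2: normalize row 1 (÷1) = (0, 1, 1, 2)
  row 0: subtract 1/2×row1 = (1, 0, -1, -1/2)
  row 2: subtract -3×row1 = (0, 0, 6, 7)
step 3: normalize row 2 (÷6) = (0, 0, 1, 7/6)
  row 0: subtract -1×row2 = (1, 0, 0, 2/3)
  row 1: subtract 1×row2 = (0, 1, 0, 5/6)

pivot columns: 0, 1, 2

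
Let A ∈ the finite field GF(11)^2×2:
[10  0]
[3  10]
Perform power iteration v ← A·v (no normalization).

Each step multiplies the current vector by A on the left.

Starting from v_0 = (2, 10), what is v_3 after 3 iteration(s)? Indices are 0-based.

v_3 = (9, 8)

v_0 = (2, 10).
v_1 = A·v_0 = (9, 7).
v_2 = A·v_1 = (2, 9).
v_3 = A·v_2 = (9, 8).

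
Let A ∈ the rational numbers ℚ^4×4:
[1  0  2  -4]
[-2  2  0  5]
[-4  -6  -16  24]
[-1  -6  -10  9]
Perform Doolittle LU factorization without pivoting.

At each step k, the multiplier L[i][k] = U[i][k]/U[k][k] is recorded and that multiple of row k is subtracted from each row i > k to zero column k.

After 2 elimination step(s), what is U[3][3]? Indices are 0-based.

k=0: U[0][0]=1
  eliminate (1,0): mult=-2, new row 1: (0, 2, 4, -3); set L[1][0]=-2
  eliminate (2,0): mult=-4, new row 2: (0, -6, -8, 8); set L[2][0]=-4
  eliminate (3,0): mult=-1, new row 3: (0, -6, -8, 5); set L[3][0]=-1
k=1: U[1][1]=2
  eliminate (2,1): mult=-3, new row 2: (0, 0, 4, -1); set L[2][1]=-3
  eliminate (3,1): mult=-3, new row 3: (0, 0, 4, -4); set L[3][1]=-3

U[3][3] = -4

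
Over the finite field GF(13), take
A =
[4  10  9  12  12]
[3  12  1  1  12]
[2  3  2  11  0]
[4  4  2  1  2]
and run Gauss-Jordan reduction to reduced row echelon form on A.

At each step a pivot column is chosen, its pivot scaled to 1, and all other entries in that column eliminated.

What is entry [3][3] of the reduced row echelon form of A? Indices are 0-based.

pivot(0,0)=4: scale R0 → (1, 9, 12, 3, 3)
  clear (1,0): R1 −= (3)R0 → (0, 11, 4, 5, 3)
  clear (2,0): R2 −= (2)R0 → (0, 11, 4, 5, 7)
  clear (3,0): R3 −= (4)R0 → (0, 7, 6, 2, 3)
pivot(1,1)=11: scale R1 → (0, 1, 11, 4, 5)
  clear (0,1): R0 −= (9)R1 → (1, 0, 4, 6, 10)
  clear (2,1): R2 −= (11)R1 → (0, 0, 0, 0, 4)
  clear (3,1): R3 −= (7)R1 → (0, 0, 7, 0, 7)
pivot(2,2): swap R2↔R3
pivot(2,2)=7: scale R2 → (0, 0, 1, 0, 1)
  clear (0,2): R0 −= (4)R2 → (1, 0, 0, 6, 6)
  clear (1,2): R1 −= (11)R2 → (0, 1, 0, 4, 7)
col 3: no nonzero at/below row 3; advance.
pivot(3,4)=4: scale R3 → (0, 0, 0, 0, 1)
  clear (0,4): R0 −= (6)R3 → (1, 0, 0, 6, 0)
  clear (1,4): R1 −= (7)R3 → (0, 1, 0, 4, 0)
  clear (2,4): R2 −= (1)R3 → (0, 0, 1, 0, 0)

M[3][3] = 0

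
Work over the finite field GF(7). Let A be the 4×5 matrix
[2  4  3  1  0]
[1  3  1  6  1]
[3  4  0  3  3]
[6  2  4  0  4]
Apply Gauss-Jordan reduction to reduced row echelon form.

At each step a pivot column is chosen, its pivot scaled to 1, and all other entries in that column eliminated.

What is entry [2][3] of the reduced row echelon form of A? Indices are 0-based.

step 1: normalize row 0 (÷2) = (1, 2, 5, 4, 0)
  row 1: subtract 1×row0 = (0, 1, 3, 2, 1)
  row 2: subtract 3×row0 = (0, 5, 6, 5, 3)
  row 3: subtract 6×row0 = (0, 4, 2, 4, 4)
step 2: normalize row 1 (÷1) = (0, 1, 3, 2, 1)
  row 0: subtract 2×row1 = (1, 0, 6, 0, 5)
  row 2: subtract 5×row1 = (0, 0, 5, 2, 5)
  row 3: subtract 4×row1 = (0, 0, 4, 3, 0)
step 3: normalize row 2 (÷5) = (0, 0, 1, 6, 1)
  row 0: subtract 6×row2 = (1, 0, 0, 6, 6)
  row 1: subtract 3×row2 = (0, 1, 0, 5, 5)
  row 3: subtract 4×row2 = (0, 0, 0, 0, 3)
skip col 3 (zero from row 3)
step 4: normalize row 3 (÷3) = (0, 0, 0, 0, 1)
  row 0: subtract 6×row3 = (1, 0, 0, 6, 0)
  row 1: subtract 5×row3 = (0, 1, 0, 5, 0)
  row 2: subtract 1×row3 = (0, 0, 1, 6, 0)

M[2][3] = 6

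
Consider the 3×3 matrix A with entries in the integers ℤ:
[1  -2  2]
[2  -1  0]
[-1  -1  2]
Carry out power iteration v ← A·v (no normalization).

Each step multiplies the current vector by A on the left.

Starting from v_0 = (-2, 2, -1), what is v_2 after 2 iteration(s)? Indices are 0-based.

v_2 = (0, -10, 10)

v_0 = (-2, 2, -1).
v_1 = A·v_0 = (-8, -6, -2).
v_2 = A·v_1 = (0, -10, 10).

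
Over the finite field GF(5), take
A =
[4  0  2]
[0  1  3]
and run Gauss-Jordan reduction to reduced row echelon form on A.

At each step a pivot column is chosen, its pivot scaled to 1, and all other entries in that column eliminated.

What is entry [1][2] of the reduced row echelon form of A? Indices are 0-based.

M[1][2] = 3

step 1: normalize row 0 (÷4) = (1, 0, 3)
step 2: normalize row 1 (÷1) = (0, 1, 3)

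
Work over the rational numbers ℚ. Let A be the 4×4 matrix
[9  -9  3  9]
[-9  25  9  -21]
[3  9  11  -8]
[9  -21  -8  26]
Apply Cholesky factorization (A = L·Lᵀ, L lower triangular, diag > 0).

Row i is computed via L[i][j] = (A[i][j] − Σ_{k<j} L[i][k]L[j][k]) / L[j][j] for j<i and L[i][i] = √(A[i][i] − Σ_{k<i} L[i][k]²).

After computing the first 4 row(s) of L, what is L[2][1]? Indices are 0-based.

Step 1: L[0][0] = √(9) = 3.
  L[1][0] = (-9) / L[0][0] = -3.
Step 2: L[1][1] = √(16) = 4.
  L[2][0] = (3) / L[0][0] = 1.
  L[2][1] = (12) / L[1][1] = 3.
Step 3: L[2][2] = √(1) = 1.
  L[3][0] = (9) / L[0][0] = 3.
  L[3][1] = (-12) / L[1][1] = -3.
  L[3][2] = (-2) / L[2][2] = -2.
Step 4: L[3][3] = √(4) = 2.

L[2][1] = 3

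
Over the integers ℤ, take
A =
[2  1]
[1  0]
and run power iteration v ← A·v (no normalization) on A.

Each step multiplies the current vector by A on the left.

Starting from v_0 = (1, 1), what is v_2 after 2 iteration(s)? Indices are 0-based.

v_0 = (1, 1).
v_1 = A·v_0 = (3, 1).
v_2 = A·v_1 = (7, 3).

v_2 = (7, 3)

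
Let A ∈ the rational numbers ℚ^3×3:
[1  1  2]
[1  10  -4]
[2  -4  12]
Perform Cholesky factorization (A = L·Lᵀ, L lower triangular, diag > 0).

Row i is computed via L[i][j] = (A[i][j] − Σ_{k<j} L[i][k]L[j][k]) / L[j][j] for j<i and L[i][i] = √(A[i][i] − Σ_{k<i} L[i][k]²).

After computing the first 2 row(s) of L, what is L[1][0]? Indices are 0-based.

L[1][0] = 1

Step 1: L[0][0] = √(1) = 1.
  L[1][0] = (1) / L[0][0] = 1.
Step 2: L[1][1] = √(9) = 3.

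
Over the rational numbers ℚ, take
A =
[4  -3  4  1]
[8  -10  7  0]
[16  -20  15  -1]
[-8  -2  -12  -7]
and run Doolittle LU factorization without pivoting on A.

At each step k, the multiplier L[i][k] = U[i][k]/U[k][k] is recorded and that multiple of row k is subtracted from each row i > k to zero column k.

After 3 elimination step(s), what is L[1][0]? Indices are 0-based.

L[1][0] = 2

[col 0] pivot 4
  R1 -= 2*R0 → (0, -4, -1, -2)  (L[1][0] := 2)
  R2 -= 4*R0 → (0, -8, -1, -5)  (L[2][0] := 4)
  R3 -= -2*R0 → (0, -8, -4, -5)  (L[3][0] := -2)
[col 1] pivot -4
  R2 -= 2*R1 → (0, 0, 1, -1)  (L[2][1] := 2)
  R3 -= 2*R1 → (0, 0, -2, -1)  (L[3][1] := 2)
[col 2] pivot 1
  R3 -= -2*R2 → (0, 0, 0, -3)  (L[3][2] := -2)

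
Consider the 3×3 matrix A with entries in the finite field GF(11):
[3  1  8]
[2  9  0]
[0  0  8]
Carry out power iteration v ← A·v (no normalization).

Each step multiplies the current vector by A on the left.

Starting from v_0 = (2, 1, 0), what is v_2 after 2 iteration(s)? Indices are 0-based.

v_0 = (2, 1, 0).
v_1 = A·v_0 = (7, 2, 0).
v_2 = A·v_1 = (1, 10, 0).

v_2 = (1, 10, 0)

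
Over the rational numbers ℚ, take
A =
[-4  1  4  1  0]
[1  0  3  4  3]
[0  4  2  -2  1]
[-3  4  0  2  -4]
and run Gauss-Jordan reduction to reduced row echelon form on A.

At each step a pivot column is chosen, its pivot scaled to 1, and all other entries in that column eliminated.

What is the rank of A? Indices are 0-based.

step 1: normalize row 0 (÷-4) = (1, -1/4, -1, -1/4, 0)
  row 1: subtract 1×row0 = (0, 1/4, 4, 17/4, 3)
  row 3: subtract -3×row0 = (0, 13/4, -3, 5/4, -4)
step 2: normalize row 1 (÷1/4) = (0, 1, 16, 17, 12)
  row 0: subtract -1/4×row1 = (1, 0, 3, 4, 3)
  row 2: subtract 4×row1 = (0, 0, -62, -70, -47)
  row 3: subtract 13/4×row1 = (0, 0, -55, -54, -43)
step 3: normalize row 2 (÷-62) = (0, 0, 1, 35/31, 47/62)
  row 0: subtract 3×row2 = (1, 0, 0, 19/31, 45/62)
  row 1: subtract 16×row2 = (0, 1, 0, -33/31, -4/31)
  row 3: subtract -55×row2 = (0, 0, 0, 251/31, -81/62)
step 4: normalize row 3 (÷251/31) = (0, 0, 0, 1, -81/502)
  row 0: subtract 19/31×row3 = (1, 0, 0, 0, 207/251)
  row 1: subtract -33/31×row3 = (0, 1, 0, 0, -151/502)
  row 2: subtract 35/31×row3 = (0, 0, 1, 0, 236/251)

rank = 4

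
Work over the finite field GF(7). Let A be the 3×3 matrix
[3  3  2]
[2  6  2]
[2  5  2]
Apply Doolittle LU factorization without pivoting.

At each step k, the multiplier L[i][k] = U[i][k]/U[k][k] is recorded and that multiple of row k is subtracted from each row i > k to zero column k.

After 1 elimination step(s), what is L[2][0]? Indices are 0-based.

L[2][0] = 3

k=0: U[0][0]=3
  eliminate (1,0): mult=3, new row 1: (0, 4, 3); set L[1][0]=3
  eliminate (2,0): mult=3, new row 2: (0, 3, 3); set L[2][0]=3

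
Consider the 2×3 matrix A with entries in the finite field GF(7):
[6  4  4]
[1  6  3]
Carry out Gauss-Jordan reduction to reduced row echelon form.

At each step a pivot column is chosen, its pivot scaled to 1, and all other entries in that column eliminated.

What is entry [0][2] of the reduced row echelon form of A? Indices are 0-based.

M[0][2] = 3

step 1: normalize row 0 (÷6) = (1, 3, 3)
  row 1: subtract 1×row0 = (0, 3, 0)
step 2: normalize row 1 (÷3) = (0, 1, 0)
  row 0: subtract 3×row1 = (1, 0, 3)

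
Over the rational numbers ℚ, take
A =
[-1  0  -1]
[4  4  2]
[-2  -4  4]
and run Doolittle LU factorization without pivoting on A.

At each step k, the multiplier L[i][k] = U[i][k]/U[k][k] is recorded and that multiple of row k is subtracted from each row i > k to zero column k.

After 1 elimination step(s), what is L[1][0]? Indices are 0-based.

Step 1: pivot at (0,0) is -1.
  row1 ← row1 − (-4)·row0  ⇒  L[1][0]=-4, U row1=(0, 4, -2)
  row2 ← row2 − (2)·row0  ⇒  L[2][0]=2, U row2=(0, -4, 6)

L[1][0] = -4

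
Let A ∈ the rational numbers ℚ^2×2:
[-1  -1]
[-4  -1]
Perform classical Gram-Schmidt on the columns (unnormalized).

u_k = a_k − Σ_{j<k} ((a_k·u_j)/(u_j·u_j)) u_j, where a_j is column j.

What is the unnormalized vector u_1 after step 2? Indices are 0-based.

u_1 = (-12/17, 3/17)

Step 1: u_0 = a_0 = (-1, -4).
Step 2: u_1 = a_1 − (5/17)·u_0 = (-12/17, 3/17).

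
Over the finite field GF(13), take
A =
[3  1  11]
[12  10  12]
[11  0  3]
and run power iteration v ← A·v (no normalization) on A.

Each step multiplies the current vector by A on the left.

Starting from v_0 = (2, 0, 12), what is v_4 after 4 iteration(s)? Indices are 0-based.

v_4 = (2, 3, 7)

v_0 = (2, 0, 12).
v_1 = A·v_0 = (8, 12, 6).
v_2 = A·v_1 = (11, 2, 2).
v_3 = A·v_2 = (5, 7, 10).
v_4 = A·v_3 = (2, 3, 7).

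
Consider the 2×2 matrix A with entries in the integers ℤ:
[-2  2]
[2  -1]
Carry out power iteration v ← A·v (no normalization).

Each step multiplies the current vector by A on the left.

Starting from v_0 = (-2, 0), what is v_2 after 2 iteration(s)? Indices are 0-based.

v_0 = (-2, 0).
v_1 = A·v_0 = (4, -4).
v_2 = A·v_1 = (-16, 12).

v_2 = (-16, 12)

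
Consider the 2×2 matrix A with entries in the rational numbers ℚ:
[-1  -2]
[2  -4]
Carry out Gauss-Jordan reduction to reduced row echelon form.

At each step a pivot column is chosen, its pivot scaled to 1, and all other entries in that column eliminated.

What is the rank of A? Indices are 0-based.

rank = 2

[1] R0 /= -1  ⇒  (1, 2)
     R1 -= 2·R0  ⇒  (0, -8)
[2] R1 /= -8  ⇒  (0, 1)
     R0 -= 2·R1  ⇒  (1, 0)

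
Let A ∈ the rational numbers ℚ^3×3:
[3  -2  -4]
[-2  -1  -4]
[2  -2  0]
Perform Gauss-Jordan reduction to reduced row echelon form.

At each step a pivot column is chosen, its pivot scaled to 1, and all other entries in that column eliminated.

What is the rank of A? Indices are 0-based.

rank = 3

pivot(0,0)=3: scale R0 → (1, -2/3, -4/3)
  clear (1,0): R1 −= (-2)R0 → (0, -7/3, -20/3)
  clear (2,0): R2 −= (2)R0 → (0, -2/3, 8/3)
pivot(1,1)=-7/3: scale R1 → (0, 1, 20/7)
  clear (0,1): R0 −= (-2/3)R1 → (1, 0, 4/7)
  clear (2,1): R2 −= (-2/3)R1 → (0, 0, 32/7)
pivot(2,2)=32/7: scale R2 → (0, 0, 1)
  clear (0,2): R0 −= (4/7)R2 → (1, 0, 0)
  clear (1,2): R1 −= (20/7)R2 → (0, 1, 0)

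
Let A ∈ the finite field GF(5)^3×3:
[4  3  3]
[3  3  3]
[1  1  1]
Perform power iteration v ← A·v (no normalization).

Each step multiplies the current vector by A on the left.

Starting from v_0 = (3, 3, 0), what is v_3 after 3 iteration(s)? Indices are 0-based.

v_3 = (4, 3, 1)

v_0 = (3, 3, 0).
v_1 = A·v_0 = (1, 3, 1).
v_2 = A·v_1 = (1, 0, 0).
v_3 = A·v_2 = (4, 3, 1).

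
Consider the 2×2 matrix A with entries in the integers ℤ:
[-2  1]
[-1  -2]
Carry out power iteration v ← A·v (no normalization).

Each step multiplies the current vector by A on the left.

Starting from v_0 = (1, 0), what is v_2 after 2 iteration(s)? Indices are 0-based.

v_0 = (1, 0).
v_1 = A·v_0 = (-2, -1).
v_2 = A·v_1 = (3, 4).

v_2 = (3, 4)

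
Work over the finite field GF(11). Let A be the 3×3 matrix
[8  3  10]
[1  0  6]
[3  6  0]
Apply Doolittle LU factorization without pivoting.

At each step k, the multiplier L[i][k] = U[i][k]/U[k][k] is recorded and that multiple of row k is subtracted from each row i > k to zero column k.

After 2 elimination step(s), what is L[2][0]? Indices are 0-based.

[col 0] pivot 8
  R1 -= 7*R0 → (0, 1, 2)  (L[1][0] := 7)
  R2 -= 10*R0 → (0, 9, 10)  (L[2][0] := 10)
[col 1] pivot 1
  R2 -= 9*R1 → (0, 0, 3)  (L[2][1] := 9)

L[2][0] = 10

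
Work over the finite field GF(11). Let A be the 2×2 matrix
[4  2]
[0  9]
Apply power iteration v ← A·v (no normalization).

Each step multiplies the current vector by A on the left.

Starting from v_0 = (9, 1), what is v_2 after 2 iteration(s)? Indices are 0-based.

v_0 = (9, 1).
v_1 = A·v_0 = (5, 9).
v_2 = A·v_1 = (5, 4).

v_2 = (5, 4)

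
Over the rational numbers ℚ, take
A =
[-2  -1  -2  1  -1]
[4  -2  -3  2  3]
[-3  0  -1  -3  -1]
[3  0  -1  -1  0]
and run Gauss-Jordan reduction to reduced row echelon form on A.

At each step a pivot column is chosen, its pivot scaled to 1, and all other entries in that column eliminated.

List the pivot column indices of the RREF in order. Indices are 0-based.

pivot columns: 0, 1, 2, 3

[1] R0 /= -2  ⇒  (1, 1/2, 1, -1/2, 1/2)
     R1 -= 4·R0  ⇒  (0, -4, -7, 4, 1)
     R2 -= -3·R0  ⇒  (0, 3/2, 2, -9/2, 1/2)
     R3 -= 3·R0  ⇒  (0, -3/2, -4, 1/2, -3/2)
[2] R1 /= -4  ⇒  (0, 1, 7/4, -1, -1/4)
     R0 -= 1/2·R1  ⇒  (1, 0, 1/8, 0, 5/8)
     R2 -= 3/2·R1  ⇒  (0, 0, -5/8, -3, 7/8)
     R3 -= -3/2·R1  ⇒  (0, 0, -11/8, -1, -15/8)
[3] R2 /= -5/8  ⇒  (0, 0, 1, 24/5, -7/5)
     R0 -= 1/8·R2  ⇒  (1, 0, 0, -3/5, 4/5)
     R1 -= 7/4·R2  ⇒  (0, 1, 0, -47/5, 11/5)
     R3 -= -11/8·R2  ⇒  (0, 0, 0, 28/5, -19/5)
[4] R3 /= 28/5  ⇒  (0, 0, 0, 1, -19/28)
     R0 -= -3/5·R3  ⇒  (1, 0, 0, 0, 11/28)
     R1 -= -47/5·R3  ⇒  (0, 1, 0, 0, -117/28)
     R2 -= 24/5·R3  ⇒  (0, 0, 1, 0, 13/7)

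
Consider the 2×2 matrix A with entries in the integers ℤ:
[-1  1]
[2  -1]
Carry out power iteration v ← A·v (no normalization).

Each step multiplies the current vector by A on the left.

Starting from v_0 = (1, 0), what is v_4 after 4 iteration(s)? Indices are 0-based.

v_4 = (17, -24)

v_0 = (1, 0).
v_1 = A·v_0 = (-1, 2).
v_2 = A·v_1 = (3, -4).
v_3 = A·v_2 = (-7, 10).
v_4 = A·v_3 = (17, -24).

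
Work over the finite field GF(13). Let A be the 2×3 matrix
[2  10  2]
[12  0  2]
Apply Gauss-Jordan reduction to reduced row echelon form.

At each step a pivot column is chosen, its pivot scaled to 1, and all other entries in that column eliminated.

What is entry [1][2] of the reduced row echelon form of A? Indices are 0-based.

step 1: normalize row 0 (÷2) = (1, 5, 1)
  row 1: subtract 12×row0 = (0, 5, 3)
step 2: normalize row 1 (÷5) = (0, 1, 11)
  row 0: subtract 5×row1 = (1, 0, 11)

M[1][2] = 11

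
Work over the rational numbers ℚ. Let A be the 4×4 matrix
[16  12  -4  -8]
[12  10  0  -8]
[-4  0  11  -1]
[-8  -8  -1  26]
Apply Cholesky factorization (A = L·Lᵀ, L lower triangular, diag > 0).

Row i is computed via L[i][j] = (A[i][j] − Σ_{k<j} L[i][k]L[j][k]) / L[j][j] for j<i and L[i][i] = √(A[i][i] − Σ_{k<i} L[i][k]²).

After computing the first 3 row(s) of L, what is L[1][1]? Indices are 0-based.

Step 1: L[0][0] = √(16) = 4.
  L[1][0] = (12) / L[0][0] = 3.
Step 2: L[1][1] = √(1) = 1.
  L[2][0] = (-4) / L[0][0] = -1.
  L[2][1] = (3) / L[1][1] = 3.
Step 3: L[2][2] = √(1) = 1.

L[1][1] = 1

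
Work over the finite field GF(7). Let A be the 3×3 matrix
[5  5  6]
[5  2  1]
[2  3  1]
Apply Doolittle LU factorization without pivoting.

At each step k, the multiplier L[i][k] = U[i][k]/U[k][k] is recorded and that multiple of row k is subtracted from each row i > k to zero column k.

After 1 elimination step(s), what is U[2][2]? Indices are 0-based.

U[2][2] = 0

k=0: U[0][0]=5
  eliminate (1,0): mult=1, new row 1: (0, 4, 2); set L[1][0]=1
  eliminate (2,0): mult=6, new row 2: (0, 1, 0); set L[2][0]=6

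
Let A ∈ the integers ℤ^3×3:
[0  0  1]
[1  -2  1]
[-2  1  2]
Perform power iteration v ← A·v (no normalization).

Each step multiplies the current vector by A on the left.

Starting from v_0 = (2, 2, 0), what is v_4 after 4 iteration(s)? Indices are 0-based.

v_4 = (-6, 12, -12)

v_0 = (2, 2, 0).
v_1 = A·v_0 = (0, -2, -2).
v_2 = A·v_1 = (-2, 2, -6).
v_3 = A·v_2 = (-6, -12, -6).
v_4 = A·v_3 = (-6, 12, -12).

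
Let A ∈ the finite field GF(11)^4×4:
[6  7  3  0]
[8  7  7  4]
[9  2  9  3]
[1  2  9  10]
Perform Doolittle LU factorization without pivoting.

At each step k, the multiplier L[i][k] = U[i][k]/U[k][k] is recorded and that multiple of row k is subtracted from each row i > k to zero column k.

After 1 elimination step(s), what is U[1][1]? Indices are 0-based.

Step 1: pivot at (0,0) is 6.
  row1 ← row1 − (5)·row0  ⇒  L[1][0]=5, U row1=(0, 5, 3, 4)
  row2 ← row2 − (7)·row0  ⇒  L[2][0]=7, U row2=(0, 8, 10, 3)
  row3 ← row3 − (2)·row0  ⇒  L[3][0]=2, U row3=(0, 10, 3, 10)

U[1][1] = 5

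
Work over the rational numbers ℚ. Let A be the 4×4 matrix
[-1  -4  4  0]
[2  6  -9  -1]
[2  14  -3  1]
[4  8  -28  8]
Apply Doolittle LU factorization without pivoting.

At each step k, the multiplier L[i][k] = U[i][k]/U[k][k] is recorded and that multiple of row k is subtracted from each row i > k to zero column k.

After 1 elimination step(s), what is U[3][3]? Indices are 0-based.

U[3][3] = 8

k=0: U[0][0]=-1
  eliminate (1,0): mult=-2, new row 1: (0, -2, -1, -1); set L[1][0]=-2
  eliminate (2,0): mult=-2, new row 2: (0, 6, 5, 1); set L[2][0]=-2
  eliminate (3,0): mult=-4, new row 3: (0, -8, -12, 8); set L[3][0]=-4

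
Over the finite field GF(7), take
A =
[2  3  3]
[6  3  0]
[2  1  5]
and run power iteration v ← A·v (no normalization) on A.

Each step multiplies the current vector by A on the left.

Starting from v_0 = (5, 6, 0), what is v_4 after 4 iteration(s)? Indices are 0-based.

v_0 = (5, 6, 0).
v_1 = A·v_0 = (0, 6, 2).
v_2 = A·v_1 = (3, 4, 2).
v_3 = A·v_2 = (3, 2, 6).
v_4 = A·v_3 = (2, 3, 3).

v_4 = (2, 3, 3)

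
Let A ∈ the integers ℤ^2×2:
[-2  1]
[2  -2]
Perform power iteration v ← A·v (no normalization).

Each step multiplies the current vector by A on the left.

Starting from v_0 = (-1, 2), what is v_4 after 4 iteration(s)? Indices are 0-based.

v_4 = (-164, 232)

v_0 = (-1, 2).
v_1 = A·v_0 = (4, -6).
v_2 = A·v_1 = (-14, 20).
v_3 = A·v_2 = (48, -68).
v_4 = A·v_3 = (-164, 232).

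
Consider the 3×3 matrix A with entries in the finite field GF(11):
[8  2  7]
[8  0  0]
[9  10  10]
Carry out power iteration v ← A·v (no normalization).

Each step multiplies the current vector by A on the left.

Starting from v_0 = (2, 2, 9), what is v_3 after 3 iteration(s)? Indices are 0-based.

v_3 = (3, 9, 4)

v_0 = (2, 2, 9).
v_1 = A·v_0 = (6, 5, 7).
v_2 = A·v_1 = (8, 4, 9).
v_3 = A·v_2 = (3, 9, 4).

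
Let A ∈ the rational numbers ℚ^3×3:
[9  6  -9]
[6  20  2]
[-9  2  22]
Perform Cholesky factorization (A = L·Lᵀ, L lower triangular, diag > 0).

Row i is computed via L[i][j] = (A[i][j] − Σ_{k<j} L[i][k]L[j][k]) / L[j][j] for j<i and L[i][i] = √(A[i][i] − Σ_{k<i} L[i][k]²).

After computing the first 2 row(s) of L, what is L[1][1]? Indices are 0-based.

L[1][1] = 4

Step 1: L[0][0] = √(9) = 3.
  L[1][0] = (6) / L[0][0] = 2.
Step 2: L[1][1] = √(16) = 4.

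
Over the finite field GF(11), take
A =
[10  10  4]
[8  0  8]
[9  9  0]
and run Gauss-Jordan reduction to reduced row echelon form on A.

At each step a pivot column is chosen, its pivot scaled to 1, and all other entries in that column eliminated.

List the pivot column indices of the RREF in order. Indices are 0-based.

pivot columns: 0, 1, 2

pivot(0,0)=10: scale R0 → (1, 1, 7)
  clear (1,0): R1 −= (8)R0 → (0, 3, 7)
  clear (2,0): R2 −= (9)R0 → (0, 0, 3)
pivot(1,1)=3: scale R1 → (0, 1, 6)
  clear (0,1): R0 −= (1)R1 → (1, 0, 1)
pivot(2,2)=3: scale R2 → (0, 0, 1)
  clear (0,2): R0 −= (1)R2 → (1, 0, 0)
  clear (1,2): R1 −= (6)R2 → (0, 1, 0)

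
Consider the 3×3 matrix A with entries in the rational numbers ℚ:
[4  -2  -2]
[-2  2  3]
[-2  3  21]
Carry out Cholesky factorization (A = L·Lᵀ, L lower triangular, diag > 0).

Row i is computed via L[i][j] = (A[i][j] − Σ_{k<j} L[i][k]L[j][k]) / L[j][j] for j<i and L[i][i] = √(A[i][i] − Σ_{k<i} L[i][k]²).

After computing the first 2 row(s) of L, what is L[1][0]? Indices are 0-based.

L[1][0] = -1

Step 1: L[0][0] = √(4) = 2.
  L[1][0] = (-2) / L[0][0] = -1.
Step 2: L[1][1] = √(1) = 1.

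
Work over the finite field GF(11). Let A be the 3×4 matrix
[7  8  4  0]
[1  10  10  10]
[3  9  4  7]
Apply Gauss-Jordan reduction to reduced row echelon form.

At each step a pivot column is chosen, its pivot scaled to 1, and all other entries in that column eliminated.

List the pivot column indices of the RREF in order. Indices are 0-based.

pivot(0,0)=7: scale R0 → (1, 9, 10, 0)
  clear (1,0): R1 −= (1)R0 → (0, 1, 0, 10)
  clear (2,0): R2 −= (3)R0 → (0, 4, 7, 7)
pivot(1,1)=1: scale R1 → (0, 1, 0, 10)
  clear (0,1): R0 −= (9)R1 → (1, 0, 10, 9)
  clear (2,1): R2 −= (4)R1 → (0, 0, 7, 0)
pivot(2,2)=7: scale R2 → (0, 0, 1, 0)
  clear (0,2): R0 −= (10)R2 → (1, 0, 0, 9)

pivot columns: 0, 1, 2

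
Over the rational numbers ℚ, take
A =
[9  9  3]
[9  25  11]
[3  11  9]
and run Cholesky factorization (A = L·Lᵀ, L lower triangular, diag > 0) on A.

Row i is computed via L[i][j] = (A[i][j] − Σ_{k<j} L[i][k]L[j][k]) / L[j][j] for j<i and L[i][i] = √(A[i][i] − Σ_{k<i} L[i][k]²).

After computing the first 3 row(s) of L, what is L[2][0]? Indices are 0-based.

L[2][0] = 1

Step 1: L[0][0] = √(9) = 3.
  L[1][0] = (9) / L[0][0] = 3.
Step 2: L[1][1] = √(16) = 4.
  L[2][0] = (3) / L[0][0] = 1.
  L[2][1] = (8) / L[1][1] = 2.
Step 3: L[2][2] = √(4) = 2.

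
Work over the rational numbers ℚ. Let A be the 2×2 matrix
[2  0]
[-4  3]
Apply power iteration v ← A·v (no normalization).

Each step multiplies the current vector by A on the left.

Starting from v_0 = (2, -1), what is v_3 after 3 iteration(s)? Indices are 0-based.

v_0 = (2, -1).
v_1 = A·v_0 = (4, -11).
v_2 = A·v_1 = (8, -49).
v_3 = A·v_2 = (16, -179).

v_3 = (16, -179)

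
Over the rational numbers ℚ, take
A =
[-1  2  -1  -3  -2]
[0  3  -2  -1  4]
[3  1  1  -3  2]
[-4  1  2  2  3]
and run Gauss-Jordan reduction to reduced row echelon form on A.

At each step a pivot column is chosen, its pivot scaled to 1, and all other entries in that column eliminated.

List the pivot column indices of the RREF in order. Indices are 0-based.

step 1: normalize row 0 (÷-1) = (1, -2, 1, 3, 2)
  row 2: subtract 3×row0 = (0, 7, -2, -12, -4)
  row 3: subtract -4×row0 = (0, -7, 6, 14, 11)
step 2: normalize row 1 (÷3) = (0, 1, -2/3, -1/3, 4/3)
  row 0: subtract -2×row1 = (1, 0, -1/3, 7/3, 14/3)
  row 2: subtract 7×row1 = (0, 0, 8/3, -29/3, -40/3)
  row 3: subtract -7×row1 = (0, 0, 4/3, 35/3, 61/3)
step 3: normalize row 2 (÷8/3) = (0, 0, 1, -29/8, -5)
  row 0: subtract -1/3×row2 = (1, 0, 0, 9/8, 3)
  row 1: subtract -2/3×row2 = (0, 1, 0, -11/4, -2)
  row 3: subtract 4/3×row2 = (0, 0, 0, 33/2, 27)
step 4: normalize row 3 (÷33/2) = (0, 0, 0, 1, 18/11)
  row 0: subtract 9/8×row3 = (1, 0, 0, 0, 51/44)
  row 1: subtract -11/4×row3 = (0, 1, 0, 0, 5/2)
  row 2: subtract -29/8×row3 = (0, 0, 1, 0, 41/44)

pivot columns: 0, 1, 2, 3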